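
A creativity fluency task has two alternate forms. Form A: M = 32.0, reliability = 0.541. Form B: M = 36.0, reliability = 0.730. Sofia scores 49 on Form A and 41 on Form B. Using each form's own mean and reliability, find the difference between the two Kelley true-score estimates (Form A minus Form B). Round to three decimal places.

T̂_A = 0.541(49) + 0.459(32.0) = 41.19700
T̂_B = 0.730(41) + 0.270(36.0) = 39.65000
T̂_A − T̂_B = 1.54700

1.547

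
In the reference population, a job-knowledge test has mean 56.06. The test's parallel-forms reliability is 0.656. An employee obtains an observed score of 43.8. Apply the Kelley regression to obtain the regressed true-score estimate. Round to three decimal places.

48.017

T̂ = 0.656(43.8) + 0.344(56.06) = 28.7328 + 19.28464 = 48.0174 → 48.017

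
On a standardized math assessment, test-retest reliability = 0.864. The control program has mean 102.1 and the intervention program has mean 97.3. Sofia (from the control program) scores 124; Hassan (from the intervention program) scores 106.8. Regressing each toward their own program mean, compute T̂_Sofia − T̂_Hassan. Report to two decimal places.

15.51

T̂_Sofia = 0.864(124) + 0.136(102.1) = 121.0216
T̂_Hassan = 0.864(106.8) + 0.136(97.3) = 105.5080
Difference = 121.0216 − 105.5080 = 15.5136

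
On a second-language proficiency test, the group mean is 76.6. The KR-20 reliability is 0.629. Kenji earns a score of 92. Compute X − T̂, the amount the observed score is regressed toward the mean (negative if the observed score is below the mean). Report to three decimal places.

T̂ = 0.629(92) + 0.371(76.6) = 57.868 + 28.4186 = 86.28660 → 86.2866
X − T̂ = 92 − 86.2866 = 5.7134 → 5.713

5.713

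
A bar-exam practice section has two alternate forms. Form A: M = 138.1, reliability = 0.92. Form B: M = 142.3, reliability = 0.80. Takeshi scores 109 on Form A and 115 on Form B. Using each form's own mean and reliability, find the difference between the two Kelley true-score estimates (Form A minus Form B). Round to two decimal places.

T̂_A = 0.92(109) + 0.08(138.1) = 111.3280
T̂_B = 0.80(115) + 0.20(142.3) = 120.4600
T̂_A − T̂_B = -9.1320

-9.13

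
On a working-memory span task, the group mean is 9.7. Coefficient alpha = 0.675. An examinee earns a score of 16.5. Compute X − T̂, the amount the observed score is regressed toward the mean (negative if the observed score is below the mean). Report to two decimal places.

2.21

T̂ = 0.675(16.5) + 0.325(9.7) = 11.1375 + 3.1525 = 14.2900 → 14.290
X − T̂ = 16.5 − 14.290 = 2.210 → 2.21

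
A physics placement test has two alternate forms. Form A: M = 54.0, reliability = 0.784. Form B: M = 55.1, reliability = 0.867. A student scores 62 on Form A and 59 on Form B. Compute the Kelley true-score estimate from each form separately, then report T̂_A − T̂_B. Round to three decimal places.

1.791

T̂_A = 0.784(62) + 0.216(54.0) = 60.27200
T̂_B = 0.867(59) + 0.133(55.1) = 58.48130
T̂_A − T̂_B = 1.79070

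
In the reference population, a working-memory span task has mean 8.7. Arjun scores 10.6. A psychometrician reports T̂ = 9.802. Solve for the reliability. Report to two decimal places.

T̂ = ρX + (1 − ρ)μ  ⇒  T̂ − μ = ρ(X − μ)
ρ = (T̂ − μ)/(X − μ) = (9.802 − 8.7) / (10.6 − 8.7) = 1.102 / 1.9 = 0.5800

0.58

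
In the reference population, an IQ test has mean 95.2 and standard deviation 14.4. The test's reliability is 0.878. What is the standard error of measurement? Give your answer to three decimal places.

5.030

SEM = SD · √(1 − ρ) = 14.4 × √0.122 = 14.4 × 0.3493 = 5.0297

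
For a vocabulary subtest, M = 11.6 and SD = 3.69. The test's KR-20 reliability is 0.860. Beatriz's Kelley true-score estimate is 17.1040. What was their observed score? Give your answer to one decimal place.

18.0

T̂ = ρX + (1 − ρ)μ  ⇒  X = (T̂ − (1 − ρ)μ) / ρ
X = (17.1040 − 0.140 × 11.6) / 0.860 = (17.1040 − 1.6240) / 0.860 = 15.4800 / 0.860 = 18.000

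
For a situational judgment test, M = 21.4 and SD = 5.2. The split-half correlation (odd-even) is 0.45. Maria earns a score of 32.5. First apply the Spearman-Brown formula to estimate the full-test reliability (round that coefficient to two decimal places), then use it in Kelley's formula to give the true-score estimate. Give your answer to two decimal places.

Spearman-Brown: ρ = 2r/(1 + r) = 2(0.45)/(1 + 0.45) = 0.900/1.45 = 0.6207 → 0.62
Regress the observed score toward the mean by the unreliability: T̂ = 0.62·32.5 + 0.38·21.4 = 20.150 + 8.132 = 28.282.

28.28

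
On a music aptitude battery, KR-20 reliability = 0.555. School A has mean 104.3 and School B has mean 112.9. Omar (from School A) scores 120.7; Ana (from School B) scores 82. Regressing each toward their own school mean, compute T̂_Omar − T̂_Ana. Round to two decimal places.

17.65

T̂_Omar = 0.555(120.7) + 0.445(104.3) = 113.4020
T̂_Ana = 0.555(82) + 0.445(112.9) = 95.7505
Difference = 113.4020 − 95.7505 = 17.6515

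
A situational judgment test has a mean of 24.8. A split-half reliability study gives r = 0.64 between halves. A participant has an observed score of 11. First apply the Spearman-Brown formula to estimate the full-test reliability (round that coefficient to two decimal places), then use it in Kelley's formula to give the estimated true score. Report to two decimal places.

14.04

Spearman-Brown: ρ = 2r/(1 + r) = 2(0.64)/(1 + 0.64) = 1.280/1.64 = 0.7805 → 0.78
T̂ = 0.78(11) + 0.22(24.8) = 8.58 + 5.456 = 14.036 → 14.04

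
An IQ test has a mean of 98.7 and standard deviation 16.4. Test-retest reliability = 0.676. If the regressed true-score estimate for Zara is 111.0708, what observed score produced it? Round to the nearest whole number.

T̂ = ρX + (1 − ρ)μ  ⇒  X = (T̂ − (1 − ρ)μ) / ρ
X = (111.0708 − 0.324 × 98.7) / 0.676 = (111.0708 − 31.9788) / 0.676 = 79.0920 / 0.676 = 117.00

117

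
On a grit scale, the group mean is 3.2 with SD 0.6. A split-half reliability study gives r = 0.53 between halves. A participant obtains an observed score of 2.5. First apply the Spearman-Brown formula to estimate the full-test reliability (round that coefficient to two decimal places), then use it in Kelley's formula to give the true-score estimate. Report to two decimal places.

2.72

Spearman-Brown: ρ = 2r/(1 + r) = 2(0.53)/(1 + 0.53) = 1.060/1.53 = 0.6928 → 0.69
T̂ = ρX + (1 − ρ)μ
  = 0.69 × 2.5 + 0.31 × 3.2
  = 1.725 + 0.992
  = 2.717
  ≈ 2.72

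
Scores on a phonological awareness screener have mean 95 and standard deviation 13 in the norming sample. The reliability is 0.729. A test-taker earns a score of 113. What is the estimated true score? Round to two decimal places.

108.12

T̂ = 0.729(113) + 0.271(95) = 82.377 + 25.745 = 108.122 → 108.12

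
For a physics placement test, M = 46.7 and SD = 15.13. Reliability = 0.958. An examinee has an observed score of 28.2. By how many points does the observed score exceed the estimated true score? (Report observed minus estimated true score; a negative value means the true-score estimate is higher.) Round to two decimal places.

-0.78

T̂ = ρX + (1 − ρ)μ
  = 0.958 × 28.2 + 0.042 × 46.7
  = 27.0156 + 1.9614
  = 28.9770
  ≈ 28.977
X − T̂ = 28.2 − 28.977 = -0.777 → -0.78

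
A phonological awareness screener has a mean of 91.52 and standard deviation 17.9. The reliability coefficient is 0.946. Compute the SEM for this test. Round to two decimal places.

4.16

SEM = SD · √(1 − ρ) = 17.9 × √0.054 = 17.9 × 0.2324 = 4.160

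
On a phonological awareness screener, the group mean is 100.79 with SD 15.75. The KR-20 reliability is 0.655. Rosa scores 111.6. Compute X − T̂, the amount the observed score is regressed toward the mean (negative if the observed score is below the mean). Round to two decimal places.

3.73

Kelley's formula gives T̂ = 0.655·111.6 + 0.345·100.79 = 73.0980 + 34.77255 = 107.8706.
X − T̂ = 111.6 − 107.871 = 3.729 → 3.73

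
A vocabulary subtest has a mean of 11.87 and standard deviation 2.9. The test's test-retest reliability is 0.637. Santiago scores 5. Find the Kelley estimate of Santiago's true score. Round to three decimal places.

7.494

T̂ = ρX + (1 − ρ)μ
  = 0.637 × 5 + 0.363 × 11.87
  = 3.185 + 4.30881
  = 7.4938
  ≈ 7.494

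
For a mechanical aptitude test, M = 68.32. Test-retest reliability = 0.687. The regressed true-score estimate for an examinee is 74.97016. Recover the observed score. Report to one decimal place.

T̂ = ρX + (1 − ρ)μ  ⇒  X = (T̂ − (1 − ρ)μ) / ρ
X = (74.97016 − 0.313 × 68.32) / 0.687 = (74.97016 − 21.38416) / 0.687 = 53.58600 / 0.687 = 78.000

78.0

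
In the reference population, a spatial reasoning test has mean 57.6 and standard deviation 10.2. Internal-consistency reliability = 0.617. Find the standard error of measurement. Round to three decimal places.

6.312

SEM = SD · √(1 − ρ) = 10.2 × √0.383 = 10.2 × 0.6189 = 6.3125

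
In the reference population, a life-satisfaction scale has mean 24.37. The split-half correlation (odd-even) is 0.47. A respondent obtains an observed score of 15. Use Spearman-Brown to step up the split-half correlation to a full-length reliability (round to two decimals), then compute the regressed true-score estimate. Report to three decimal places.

18.373

Spearman-Brown: ρ = 2r/(1 + r) = 2(0.47)/(1 + 0.47) = 0.940/1.47 = 0.6395 → 0.64
T̂ = 0.64(15) + 0.36(24.37) = 9.60 + 8.7732 = 18.3732 → 18.373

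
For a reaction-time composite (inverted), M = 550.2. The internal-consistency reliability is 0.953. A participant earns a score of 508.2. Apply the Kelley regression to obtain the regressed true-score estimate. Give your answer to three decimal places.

510.174

Weight the observed score by reliability and the mean by (1 − reliability): T̂ = 0.953·508.2 + 0.047·550.2 = 484.3146 + 25.8594 = 510.1740.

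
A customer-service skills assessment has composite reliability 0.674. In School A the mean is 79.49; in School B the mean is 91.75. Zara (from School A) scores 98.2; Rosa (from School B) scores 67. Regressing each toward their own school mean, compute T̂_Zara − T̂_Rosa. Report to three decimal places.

T̂_Zara = 0.674(98.2) + 0.326(79.49) = 92.10054
T̂_Rosa = 0.674(67) + 0.326(91.75) = 75.06850
Difference = 92.10054 − 75.06850 = 17.03204

17.032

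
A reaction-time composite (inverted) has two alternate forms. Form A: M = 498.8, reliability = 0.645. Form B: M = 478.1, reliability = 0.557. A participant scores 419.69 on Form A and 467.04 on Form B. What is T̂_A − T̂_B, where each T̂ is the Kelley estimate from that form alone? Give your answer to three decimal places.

T̂_A = 0.645(419.69) + 0.355(498.8) = 447.77405
T̂_B = 0.557(467.04) + 0.443(478.1) = 471.93958
T̂_A − T̂_B = -24.16553

-24.166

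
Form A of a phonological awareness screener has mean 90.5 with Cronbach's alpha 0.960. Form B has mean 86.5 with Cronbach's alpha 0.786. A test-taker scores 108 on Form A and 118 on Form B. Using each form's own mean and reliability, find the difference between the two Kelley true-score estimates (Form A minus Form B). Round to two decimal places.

T̂_A = 0.960(108) + 0.040(90.5) = 107.3000
T̂_B = 0.786(118) + 0.214(86.5) = 111.2590
T̂_A − T̂_B = -3.9590

-3.96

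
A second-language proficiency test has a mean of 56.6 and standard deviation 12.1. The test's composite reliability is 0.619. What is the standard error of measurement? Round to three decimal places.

7.469

SEM = SD · √(1 − ρ) = 12.1 × √0.381 = 12.1 × 0.6173 = 7.4687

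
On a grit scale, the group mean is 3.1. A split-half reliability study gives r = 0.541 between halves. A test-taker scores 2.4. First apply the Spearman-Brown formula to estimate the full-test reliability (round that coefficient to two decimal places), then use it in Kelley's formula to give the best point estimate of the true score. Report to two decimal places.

Spearman-Brown: ρ = 2r/(1 + r) = 2(0.541)/(1 + 0.541) = 1.0820/1.541 = 0.7021 → 0.70
Regress the observed score toward the mean by the unreliability: T̂ = 0.70·2.4 + 0.30·3.1 = 1.680 + 0.930 = 2.610.

2.61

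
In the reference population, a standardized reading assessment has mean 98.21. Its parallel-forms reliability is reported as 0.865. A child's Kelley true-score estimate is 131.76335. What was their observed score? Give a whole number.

T̂ = ρX + (1 − ρ)μ  ⇒  X = (T̂ − (1 − ρ)μ) / ρ
X = (131.76335 − 0.135 × 98.21) / 0.865 = (131.76335 − 13.25835) / 0.865 = 118.50500 / 0.865 = 137.00

137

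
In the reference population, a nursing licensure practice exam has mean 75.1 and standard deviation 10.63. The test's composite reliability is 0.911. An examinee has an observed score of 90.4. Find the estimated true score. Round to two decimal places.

89.04

T̂ = 0.911(90.4) + 0.089(75.1) = 82.3544 + 6.6839 = 89.038 → 89.04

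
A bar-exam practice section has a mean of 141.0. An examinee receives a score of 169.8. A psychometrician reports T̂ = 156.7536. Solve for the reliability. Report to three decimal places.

T̂ = ρX + (1 − ρ)μ  ⇒  T̂ − μ = ρ(X − μ)
ρ = (T̂ − μ)/(X − μ) = (156.7536 − 141.0) / (169.8 − 141.0) = 15.7536 / 28.8 = 0.54700

0.547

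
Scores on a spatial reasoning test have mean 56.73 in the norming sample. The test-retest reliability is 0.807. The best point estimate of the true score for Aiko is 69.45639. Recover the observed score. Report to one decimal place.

T̂ = ρX + (1 − ρ)μ  ⇒  X = (T̂ − (1 − ρ)μ) / ρ
X = (69.45639 − 0.193 × 56.73) / 0.807 = (69.45639 − 10.94889) / 0.807 = 58.50750 / 0.807 = 72.500

72.5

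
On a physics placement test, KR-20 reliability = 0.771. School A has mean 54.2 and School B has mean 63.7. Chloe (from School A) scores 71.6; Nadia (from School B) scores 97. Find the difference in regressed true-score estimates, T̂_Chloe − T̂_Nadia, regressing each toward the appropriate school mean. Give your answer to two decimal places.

-21.76

T̂_Chloe = 0.771(71.6) + 0.229(54.2) = 67.6154
T̂_Nadia = 0.771(97) + 0.229(63.7) = 89.3743
Difference = 67.6154 − 89.3743 = -21.7589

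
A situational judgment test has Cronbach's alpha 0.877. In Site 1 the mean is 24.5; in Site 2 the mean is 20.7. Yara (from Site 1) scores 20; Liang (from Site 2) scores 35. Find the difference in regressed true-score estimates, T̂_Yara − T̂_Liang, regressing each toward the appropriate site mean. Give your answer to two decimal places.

T̂_Yara = 0.877(20) + 0.123(24.5) = 20.5535
T̂_Liang = 0.877(35) + 0.123(20.7) = 33.2411
Difference = 20.5535 − 33.2411 = -12.6876

-12.69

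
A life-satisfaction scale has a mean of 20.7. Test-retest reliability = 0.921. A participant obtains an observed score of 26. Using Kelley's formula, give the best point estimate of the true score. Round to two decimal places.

T̂ = ρX + (1 − ρ)μ
  = 0.921 × 26 + 0.079 × 20.7
  = 23.946 + 1.6353
  = 25.581
  ≈ 25.58

25.58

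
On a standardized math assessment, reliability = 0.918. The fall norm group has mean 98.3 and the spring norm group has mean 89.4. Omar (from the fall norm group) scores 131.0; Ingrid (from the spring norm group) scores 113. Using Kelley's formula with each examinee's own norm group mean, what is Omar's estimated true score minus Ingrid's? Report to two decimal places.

T̂_Omar = 0.918(131.0) + 0.082(98.3) = 128.3186
T̂_Ingrid = 0.918(113) + 0.082(89.4) = 111.0648
Difference = 128.3186 − 111.0648 = 17.2538

17.25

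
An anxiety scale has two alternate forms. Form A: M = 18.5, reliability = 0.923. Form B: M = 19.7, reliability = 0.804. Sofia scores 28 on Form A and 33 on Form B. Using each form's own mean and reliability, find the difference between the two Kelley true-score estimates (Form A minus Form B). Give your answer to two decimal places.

T̂_A = 0.923(28) + 0.077(18.5) = 27.2685
T̂_B = 0.804(33) + 0.196(19.7) = 30.3932
T̂_A − T̂_B = -3.1247

-3.12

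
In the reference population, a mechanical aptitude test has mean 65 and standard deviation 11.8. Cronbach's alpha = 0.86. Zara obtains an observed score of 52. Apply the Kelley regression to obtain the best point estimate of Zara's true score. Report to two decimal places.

53.82

Regress the observed score toward the mean by the unreliability: T̂ = 0.86·52 + 0.14·65 = 44.72 + 9.10 = 53.820.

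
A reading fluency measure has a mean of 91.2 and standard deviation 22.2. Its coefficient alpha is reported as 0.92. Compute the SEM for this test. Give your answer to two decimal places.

6.28

SEM = SD · √(1 − ρ) = 22.2 × √0.08 = 22.2 × 0.2828 = 6.279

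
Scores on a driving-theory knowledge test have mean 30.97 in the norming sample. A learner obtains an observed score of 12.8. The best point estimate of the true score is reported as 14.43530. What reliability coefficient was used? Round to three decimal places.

T̂ = ρX + (1 − ρ)μ  ⇒  T̂ − μ = ρ(X − μ)
ρ = (T̂ − μ)/(X − μ) = (14.43530 − 30.97) / (12.8 − 30.97) = -16.53470 / -18.17 = 0.91000

0.910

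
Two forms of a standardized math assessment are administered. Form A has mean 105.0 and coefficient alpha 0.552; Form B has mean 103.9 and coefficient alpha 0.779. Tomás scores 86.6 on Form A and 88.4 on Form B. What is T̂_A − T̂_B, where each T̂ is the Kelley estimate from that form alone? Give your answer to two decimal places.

3.02

T̂_A = 0.552(86.6) + 0.448(105.0) = 94.8432
T̂_B = 0.779(88.4) + 0.221(103.9) = 91.8255
T̂_A − T̂_B = 3.0177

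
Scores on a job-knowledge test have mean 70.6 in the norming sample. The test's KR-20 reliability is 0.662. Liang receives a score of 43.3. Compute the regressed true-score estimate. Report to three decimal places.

52.527

T̂ = 0.662(43.3) + 0.338(70.6) = 28.6646 + 23.8628 = 52.5274 → 52.527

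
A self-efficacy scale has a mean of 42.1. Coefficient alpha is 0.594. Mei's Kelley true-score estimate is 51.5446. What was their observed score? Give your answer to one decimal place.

58.0

T̂ = ρX + (1 − ρ)μ  ⇒  X = (T̂ − (1 − ρ)μ) / ρ
X = (51.5446 − 0.406 × 42.1) / 0.594 = (51.5446 − 17.0926) / 0.594 = 34.4520 / 0.594 = 58.000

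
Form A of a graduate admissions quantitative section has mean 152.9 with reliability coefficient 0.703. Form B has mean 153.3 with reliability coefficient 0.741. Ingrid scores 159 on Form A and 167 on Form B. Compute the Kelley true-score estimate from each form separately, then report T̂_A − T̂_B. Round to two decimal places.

-6.26

T̂_A = 0.703(159) + 0.297(152.9) = 157.1883
T̂_B = 0.741(167) + 0.259(153.3) = 163.4517
T̂_A − T̂_B = -6.2634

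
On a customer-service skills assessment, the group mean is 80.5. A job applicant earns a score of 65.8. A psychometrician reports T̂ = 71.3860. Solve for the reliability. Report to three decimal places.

T̂ = ρX + (1 − ρ)μ  ⇒  T̂ − μ = ρ(X − μ)
ρ = (T̂ − μ)/(X − μ) = (71.3860 − 80.5) / (65.8 − 80.5) = -9.1140 / -14.7 = 0.62000

0.620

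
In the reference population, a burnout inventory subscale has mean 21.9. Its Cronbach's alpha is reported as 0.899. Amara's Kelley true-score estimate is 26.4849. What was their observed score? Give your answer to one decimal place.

T̂ = ρX + (1 − ρ)μ  ⇒  X = (T̂ − (1 − ρ)μ) / ρ
X = (26.4849 − 0.101 × 21.9) / 0.899 = (26.4849 − 2.2119) / 0.899 = 24.2730 / 0.899 = 27.000

27.0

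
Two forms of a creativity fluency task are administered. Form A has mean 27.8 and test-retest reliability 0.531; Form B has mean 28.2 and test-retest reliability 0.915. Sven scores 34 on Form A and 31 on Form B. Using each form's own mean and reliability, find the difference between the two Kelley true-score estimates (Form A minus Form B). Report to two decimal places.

0.33

T̂_A = 0.531(34) + 0.469(27.8) = 31.0922
T̂_B = 0.915(31) + 0.085(28.2) = 30.7620
T̂_A − T̂_B = 0.3302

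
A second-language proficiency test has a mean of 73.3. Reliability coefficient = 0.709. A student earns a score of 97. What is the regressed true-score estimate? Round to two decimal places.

90.10

Kelley's formula gives T̂ = 0.709·97 + 0.291·73.3 = 68.773 + 21.3303 = 90.103.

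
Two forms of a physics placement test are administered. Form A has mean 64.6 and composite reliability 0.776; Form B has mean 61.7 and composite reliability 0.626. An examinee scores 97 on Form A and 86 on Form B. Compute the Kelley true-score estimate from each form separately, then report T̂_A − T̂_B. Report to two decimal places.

T̂_A = 0.776(97) + 0.224(64.6) = 89.7424
T̂_B = 0.626(86) + 0.374(61.7) = 76.9118
T̂_A − T̂_B = 12.8306

12.83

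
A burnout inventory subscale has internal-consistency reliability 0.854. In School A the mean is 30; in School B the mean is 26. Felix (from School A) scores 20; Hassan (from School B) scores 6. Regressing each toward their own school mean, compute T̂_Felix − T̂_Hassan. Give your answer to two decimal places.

T̂_Felix = 0.854(20) + 0.146(30) = 21.4600
T̂_Hassan = 0.854(6) + 0.146(26) = 8.9200
Difference = 21.4600 − 8.9200 = 12.5400

12.54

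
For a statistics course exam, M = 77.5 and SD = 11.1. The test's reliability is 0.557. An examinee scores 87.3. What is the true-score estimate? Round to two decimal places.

T̂ = ρX + (1 − ρ)μ
  = 0.557 × 87.3 + 0.443 × 77.5
  = 48.6261 + 34.3325
  = 82.959
  ≈ 82.96

82.96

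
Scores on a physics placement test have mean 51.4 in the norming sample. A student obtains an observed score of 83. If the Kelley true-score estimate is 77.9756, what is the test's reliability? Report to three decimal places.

0.841

T̂ = ρX + (1 − ρ)μ  ⇒  T̂ − μ = ρ(X − μ)
ρ = (T̂ − μ)/(X − μ) = (77.9756 − 51.4) / (83 − 51.4) = 26.5756 / 31.6 = 0.84100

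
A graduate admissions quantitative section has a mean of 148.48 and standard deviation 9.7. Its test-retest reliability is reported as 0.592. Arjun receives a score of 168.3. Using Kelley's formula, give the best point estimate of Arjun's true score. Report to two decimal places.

T̂ = ρX + (1 − ρ)μ
  = 0.592 × 168.3 + 0.408 × 148.48
  = 99.6336 + 60.57984
  = 160.213
  ≈ 160.21

160.21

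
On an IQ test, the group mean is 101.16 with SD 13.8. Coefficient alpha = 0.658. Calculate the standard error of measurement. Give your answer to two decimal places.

8.07

SEM = SD · √(1 − ρ) = 13.8 × √0.342 = 13.8 × 0.5848 = 8.070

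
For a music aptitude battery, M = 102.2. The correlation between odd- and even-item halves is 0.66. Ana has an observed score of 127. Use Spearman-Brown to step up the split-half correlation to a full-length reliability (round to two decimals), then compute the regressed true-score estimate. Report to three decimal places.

Spearman-Brown: ρ = 2r/(1 + r) = 2(0.66)/(1 + 0.66) = 1.320/1.66 = 0.7952 → 0.80
Regress the observed score toward the mean by the unreliability: T̂ = 0.80·127 + 0.20·102.2 = 101.60 + 20.440 = 122.0400.

122.040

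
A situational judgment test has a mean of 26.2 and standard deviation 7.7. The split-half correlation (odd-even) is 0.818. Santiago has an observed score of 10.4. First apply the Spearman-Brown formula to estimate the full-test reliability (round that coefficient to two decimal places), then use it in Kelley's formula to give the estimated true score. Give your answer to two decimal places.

Spearman-Brown: ρ = 2r/(1 + r) = 2(0.818)/(1 + 0.818) = 1.6360/1.818 = 0.8999 → 0.90
T̂ = 0.90(10.4) + 0.10(26.2) = 9.360 + 2.620 = 11.980 → 11.98

11.98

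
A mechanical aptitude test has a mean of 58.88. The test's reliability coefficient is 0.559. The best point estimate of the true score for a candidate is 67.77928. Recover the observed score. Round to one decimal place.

T̂ = ρX + (1 − ρ)μ  ⇒  X = (T̂ − (1 − ρ)μ) / ρ
X = (67.77928 − 0.441 × 58.88) / 0.559 = (67.77928 − 25.96608) / 0.559 = 41.81320 / 0.559 = 74.800

74.8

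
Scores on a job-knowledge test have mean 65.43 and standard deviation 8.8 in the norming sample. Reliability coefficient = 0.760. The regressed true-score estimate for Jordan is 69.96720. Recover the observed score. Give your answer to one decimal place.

T̂ = ρX + (1 − ρ)μ  ⇒  X = (T̂ − (1 − ρ)μ) / ρ
X = (69.96720 − 0.240 × 65.43) / 0.760 = (69.96720 − 15.70320) / 0.760 = 54.26400 / 0.760 = 71.400

71.4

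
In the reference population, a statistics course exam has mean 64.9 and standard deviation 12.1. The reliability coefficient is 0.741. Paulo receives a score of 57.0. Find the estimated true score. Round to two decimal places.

59.05

T̂ = ρX + (1 − ρ)μ
  = 0.741 × 57.0 + 0.259 × 64.9
  = 42.2370 + 16.8091
  = 59.046
  ≈ 59.05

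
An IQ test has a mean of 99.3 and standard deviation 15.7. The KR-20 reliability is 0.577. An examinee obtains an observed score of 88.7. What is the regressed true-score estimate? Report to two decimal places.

T̂ = 0.577(88.7) + 0.423(99.3) = 51.1799 + 42.0039 = 93.184 → 93.18

93.18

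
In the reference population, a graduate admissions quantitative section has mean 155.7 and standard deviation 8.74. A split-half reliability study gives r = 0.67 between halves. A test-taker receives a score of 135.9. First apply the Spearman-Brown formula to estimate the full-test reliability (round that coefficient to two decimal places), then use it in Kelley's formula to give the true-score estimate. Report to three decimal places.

139.860

Spearman-Brown: ρ = 2r/(1 + r) = 2(0.67)/(1 + 0.67) = 1.340/1.67 = 0.8024 → 0.80
T̂ = 0.80(135.9) + 0.20(155.7) = 108.720 + 31.140 = 139.8600 → 139.860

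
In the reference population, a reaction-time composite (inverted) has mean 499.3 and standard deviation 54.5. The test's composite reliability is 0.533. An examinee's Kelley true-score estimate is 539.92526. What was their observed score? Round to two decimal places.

T̂ = ρX + (1 − ρ)μ  ⇒  X = (T̂ − (1 − ρ)μ) / ρ
X = (539.92526 − 0.467 × 499.3) / 0.533 = (539.92526 − 233.1731) / 0.533 = 306.75216 / 0.533 = 575.5200

575.52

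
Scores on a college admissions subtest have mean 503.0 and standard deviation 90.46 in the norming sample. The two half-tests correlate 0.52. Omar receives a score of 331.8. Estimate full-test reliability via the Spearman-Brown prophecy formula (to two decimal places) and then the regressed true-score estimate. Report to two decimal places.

Spearman-Brown: ρ = 2r/(1 + r) = 2(0.52)/(1 + 0.52) = 1.040/1.52 = 0.6842 → 0.68
T̂ = 0.68(331.8) + 0.32(503.0) = 225.624 + 160.960 = 386.584 → 386.58

386.58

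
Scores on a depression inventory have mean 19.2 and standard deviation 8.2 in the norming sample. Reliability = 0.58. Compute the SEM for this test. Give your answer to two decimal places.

5.31

SEM = SD · √(1 − ρ) = 8.2 × √0.42 = 8.2 × 0.6481 = 5.314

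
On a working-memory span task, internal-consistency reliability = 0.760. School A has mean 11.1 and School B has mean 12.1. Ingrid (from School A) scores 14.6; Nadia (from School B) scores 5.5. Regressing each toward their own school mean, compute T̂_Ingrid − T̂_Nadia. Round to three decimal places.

T̂_Ingrid = 0.760(14.6) + 0.240(11.1) = 13.76000
T̂_Nadia = 0.760(5.5) + 0.240(12.1) = 7.08400
Difference = 13.76000 − 7.08400 = 6.67600

6.676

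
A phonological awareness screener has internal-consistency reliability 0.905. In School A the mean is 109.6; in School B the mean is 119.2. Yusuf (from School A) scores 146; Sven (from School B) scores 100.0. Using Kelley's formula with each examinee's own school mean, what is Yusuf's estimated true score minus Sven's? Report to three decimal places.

T̂_Yusuf = 0.905(146) + 0.095(109.6) = 142.54200
T̂_Sven = 0.905(100.0) + 0.095(119.2) = 101.82400
Difference = 142.54200 − 101.82400 = 40.71800

40.718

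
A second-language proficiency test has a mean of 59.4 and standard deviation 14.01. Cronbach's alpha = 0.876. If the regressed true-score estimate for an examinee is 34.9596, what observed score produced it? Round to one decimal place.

T̂ = ρX + (1 − ρ)μ  ⇒  X = (T̂ − (1 − ρ)μ) / ρ
X = (34.9596 − 0.124 × 59.4) / 0.876 = (34.9596 − 7.3656) / 0.876 = 27.5940 / 0.876 = 31.500

31.5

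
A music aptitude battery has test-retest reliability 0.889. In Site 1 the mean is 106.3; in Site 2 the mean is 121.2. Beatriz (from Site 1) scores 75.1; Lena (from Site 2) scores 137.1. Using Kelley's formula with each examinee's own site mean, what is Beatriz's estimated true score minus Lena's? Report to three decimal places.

-56.772

T̂_Beatriz = 0.889(75.1) + 0.111(106.3) = 78.56320
T̂_Lena = 0.889(137.1) + 0.111(121.2) = 135.33510
Difference = 78.56320 − 135.33510 = -56.77190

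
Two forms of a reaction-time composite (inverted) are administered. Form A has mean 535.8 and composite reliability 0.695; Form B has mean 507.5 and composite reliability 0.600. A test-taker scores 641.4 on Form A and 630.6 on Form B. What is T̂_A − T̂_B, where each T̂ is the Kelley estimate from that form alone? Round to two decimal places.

T̂_A = 0.695(641.4) + 0.305(535.8) = 609.1920
T̂_B = 0.600(630.6) + 0.400(507.5) = 581.3600
T̂_A − T̂_B = 27.8320

27.83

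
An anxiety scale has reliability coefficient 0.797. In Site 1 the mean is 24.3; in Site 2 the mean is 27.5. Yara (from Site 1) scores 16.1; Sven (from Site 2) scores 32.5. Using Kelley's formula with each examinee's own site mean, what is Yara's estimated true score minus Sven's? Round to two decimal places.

T̂_Yara = 0.797(16.1) + 0.203(24.3) = 17.7646
T̂_Sven = 0.797(32.5) + 0.203(27.5) = 31.4850
Difference = 17.7646 − 31.4850 = -13.7204

-13.72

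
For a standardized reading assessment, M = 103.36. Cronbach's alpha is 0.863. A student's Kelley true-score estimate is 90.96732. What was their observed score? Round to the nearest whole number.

T̂ = ρX + (1 − ρ)μ  ⇒  X = (T̂ − (1 − ρ)μ) / ρ
X = (90.96732 − 0.137 × 103.36) / 0.863 = (90.96732 − 14.16032) / 0.863 = 76.80700 / 0.863 = 89.00

89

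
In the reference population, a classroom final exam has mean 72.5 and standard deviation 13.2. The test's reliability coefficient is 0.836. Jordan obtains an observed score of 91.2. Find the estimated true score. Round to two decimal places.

88.13

T̂ = ρX + (1 − ρ)μ
  = 0.836 × 91.2 + 0.164 × 72.5
  = 76.2432 + 11.8900
  = 88.133
  ≈ 88.13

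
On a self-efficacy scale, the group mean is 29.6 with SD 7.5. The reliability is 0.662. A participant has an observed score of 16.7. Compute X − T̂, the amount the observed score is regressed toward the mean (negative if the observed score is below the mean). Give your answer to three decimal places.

Regress the observed score toward the mean by the unreliability: T̂ = 0.662·16.7 + 0.338·29.6 = 11.0554 + 10.0048 = 21.06020.
X − T̂ = 16.7 − 21.0602 = -4.3602 → -4.360

-4.360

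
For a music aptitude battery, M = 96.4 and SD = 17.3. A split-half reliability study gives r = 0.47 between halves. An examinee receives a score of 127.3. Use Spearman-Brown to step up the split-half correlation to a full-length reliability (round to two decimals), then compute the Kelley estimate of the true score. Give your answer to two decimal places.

116.18

Spearman-Brown: ρ = 2r/(1 + r) = 2(0.47)/(1 + 0.47) = 0.940/1.47 = 0.6395 → 0.64
T̂ = 0.64(127.3) + 0.36(96.4) = 81.472 + 34.704 = 116.176 → 116.18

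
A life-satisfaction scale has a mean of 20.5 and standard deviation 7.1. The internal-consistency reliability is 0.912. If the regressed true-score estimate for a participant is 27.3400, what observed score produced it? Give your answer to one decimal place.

28.0

T̂ = ρX + (1 − ρ)μ  ⇒  X = (T̂ − (1 − ρ)μ) / ρ
X = (27.3400 − 0.088 × 20.5) / 0.912 = (27.3400 − 1.8040) / 0.912 = 25.5360 / 0.912 = 28.000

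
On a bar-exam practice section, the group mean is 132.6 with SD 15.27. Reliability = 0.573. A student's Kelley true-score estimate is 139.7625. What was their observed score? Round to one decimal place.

145.1

T̂ = ρX + (1 − ρ)μ  ⇒  X = (T̂ − (1 − ρ)μ) / ρ
X = (139.7625 − 0.427 × 132.6) / 0.573 = (139.7625 − 56.6202) / 0.573 = 83.1423 / 0.573 = 145.100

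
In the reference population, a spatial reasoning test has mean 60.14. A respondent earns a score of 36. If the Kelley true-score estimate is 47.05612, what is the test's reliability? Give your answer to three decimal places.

T̂ = ρX + (1 − ρ)μ  ⇒  T̂ − μ = ρ(X − μ)
ρ = (T̂ − μ)/(X − μ) = (47.05612 − 60.14) / (36 − 60.14) = -13.08388 / -24.14 = 0.54200

0.542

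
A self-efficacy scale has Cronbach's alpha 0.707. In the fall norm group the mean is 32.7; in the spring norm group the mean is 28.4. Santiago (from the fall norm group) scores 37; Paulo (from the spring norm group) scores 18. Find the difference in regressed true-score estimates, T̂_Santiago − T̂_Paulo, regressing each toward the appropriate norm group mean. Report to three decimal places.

T̂_Santiago = 0.707(37) + 0.293(32.7) = 35.74010
T̂_Paulo = 0.707(18) + 0.293(28.4) = 21.04720
Difference = 35.74010 − 21.04720 = 14.69290

14.693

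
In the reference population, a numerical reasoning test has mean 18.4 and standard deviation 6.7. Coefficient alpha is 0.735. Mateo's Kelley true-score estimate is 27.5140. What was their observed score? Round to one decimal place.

T̂ = ρX + (1 − ρ)μ  ⇒  X = (T̂ − (1 − ρ)μ) / ρ
X = (27.5140 − 0.265 × 18.4) / 0.735 = (27.5140 − 4.8760) / 0.735 = 22.6380 / 0.735 = 30.800

30.8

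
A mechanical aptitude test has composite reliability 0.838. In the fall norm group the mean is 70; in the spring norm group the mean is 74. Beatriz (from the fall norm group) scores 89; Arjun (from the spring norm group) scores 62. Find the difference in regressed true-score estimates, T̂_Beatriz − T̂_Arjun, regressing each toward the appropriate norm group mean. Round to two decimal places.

T̂_Beatriz = 0.838(89) + 0.162(70) = 85.9220
T̂_Arjun = 0.838(62) + 0.162(74) = 63.9440
Difference = 85.9220 − 63.9440 = 21.9780

21.98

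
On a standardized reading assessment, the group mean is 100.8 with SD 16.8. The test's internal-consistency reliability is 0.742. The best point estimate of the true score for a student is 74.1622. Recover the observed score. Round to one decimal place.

T̂ = ρX + (1 − ρ)μ  ⇒  X = (T̂ − (1 − ρ)μ) / ρ
X = (74.1622 − 0.258 × 100.8) / 0.742 = (74.1622 − 26.0064) / 0.742 = 48.1558 / 0.742 = 64.900

64.9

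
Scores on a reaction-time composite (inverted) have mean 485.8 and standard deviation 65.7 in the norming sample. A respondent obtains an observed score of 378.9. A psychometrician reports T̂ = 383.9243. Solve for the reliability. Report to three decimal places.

T̂ = ρX + (1 − ρ)μ  ⇒  T̂ − μ = ρ(X − μ)
ρ = (T̂ − μ)/(X − μ) = (383.9243 − 485.8) / (378.9 − 485.8) = -101.8757 / -106.9 = 0.95300

0.953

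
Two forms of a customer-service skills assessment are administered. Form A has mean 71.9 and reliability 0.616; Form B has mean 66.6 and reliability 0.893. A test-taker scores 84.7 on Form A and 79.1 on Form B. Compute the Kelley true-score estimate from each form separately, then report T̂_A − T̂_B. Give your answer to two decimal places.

T̂_A = 0.616(84.7) + 0.384(71.9) = 79.7848
T̂_B = 0.893(79.1) + 0.107(66.6) = 77.7625
T̂_A − T̂_B = 2.0223

2.02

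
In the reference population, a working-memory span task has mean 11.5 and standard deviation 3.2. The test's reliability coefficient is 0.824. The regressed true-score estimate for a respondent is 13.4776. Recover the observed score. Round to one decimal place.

13.9

T̂ = ρX + (1 − ρ)μ  ⇒  X = (T̂ − (1 − ρ)μ) / ρ
X = (13.4776 − 0.176 × 11.5) / 0.824 = (13.4776 − 2.0240) / 0.824 = 11.4536 / 0.824 = 13.900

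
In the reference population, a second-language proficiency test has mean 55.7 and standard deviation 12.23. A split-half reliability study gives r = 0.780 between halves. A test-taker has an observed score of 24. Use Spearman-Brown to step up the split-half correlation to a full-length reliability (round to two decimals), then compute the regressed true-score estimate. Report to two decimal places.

27.80

Spearman-Brown: ρ = 2r/(1 + r) = 2(0.780)/(1 + 0.780) = 1.5600/1.780 = 0.8764 → 0.88
Kelley's formula gives T̂ = 0.88·24 + 0.12·55.7 = 21.12 + 6.684 = 27.804.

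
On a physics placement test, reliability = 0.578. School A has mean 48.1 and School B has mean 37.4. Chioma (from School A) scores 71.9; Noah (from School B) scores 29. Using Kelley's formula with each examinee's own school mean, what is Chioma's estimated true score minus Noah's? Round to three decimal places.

T̂_Chioma = 0.578(71.9) + 0.422(48.1) = 61.85640
T̂_Noah = 0.578(29) + 0.422(37.4) = 32.54480
Difference = 61.85640 − 32.54480 = 29.31160

29.312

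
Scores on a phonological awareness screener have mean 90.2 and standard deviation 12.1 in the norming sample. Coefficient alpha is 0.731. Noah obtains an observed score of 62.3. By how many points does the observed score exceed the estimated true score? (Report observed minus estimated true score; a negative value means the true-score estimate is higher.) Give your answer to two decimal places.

T̂ = 0.731(62.3) + 0.269(90.2) = 45.5413 + 24.2638 = 69.8051 → 69.805
X − T̂ = 62.3 − 69.805 = -7.505 → -7.51

-7.51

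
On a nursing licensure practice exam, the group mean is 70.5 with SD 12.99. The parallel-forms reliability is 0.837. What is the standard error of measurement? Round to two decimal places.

5.24

SEM = SD · √(1 − ρ) = 12.99 × √0.163 = 12.99 × 0.4037 = 5.244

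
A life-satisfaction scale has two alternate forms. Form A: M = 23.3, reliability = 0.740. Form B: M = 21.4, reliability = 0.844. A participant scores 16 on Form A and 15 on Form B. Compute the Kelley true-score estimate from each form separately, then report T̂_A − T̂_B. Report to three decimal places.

1.900

T̂_A = 0.740(16) + 0.260(23.3) = 17.89800
T̂_B = 0.844(15) + 0.156(21.4) = 15.99840
T̂_A − T̂_B = 1.89960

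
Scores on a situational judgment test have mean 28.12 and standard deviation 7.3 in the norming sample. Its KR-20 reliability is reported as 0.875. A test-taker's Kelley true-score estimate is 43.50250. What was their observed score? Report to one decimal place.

45.7

T̂ = ρX + (1 − ρ)μ  ⇒  X = (T̂ − (1 − ρ)μ) / ρ
X = (43.50250 − 0.125 × 28.12) / 0.875 = (43.50250 − 3.51500) / 0.875 = 39.98750 / 0.875 = 45.700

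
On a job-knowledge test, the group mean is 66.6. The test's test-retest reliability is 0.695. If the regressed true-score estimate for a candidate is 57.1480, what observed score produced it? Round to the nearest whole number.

T̂ = ρX + (1 − ρ)μ  ⇒  X = (T̂ − (1 − ρ)μ) / ρ
X = (57.1480 − 0.305 × 66.6) / 0.695 = (57.1480 − 20.3130) / 0.695 = 36.8350 / 0.695 = 53.00

53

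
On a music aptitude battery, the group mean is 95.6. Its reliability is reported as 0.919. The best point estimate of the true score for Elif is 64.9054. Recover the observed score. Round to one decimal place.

T̂ = ρX + (1 − ρ)μ  ⇒  X = (T̂ − (1 − ρ)μ) / ρ
X = (64.9054 − 0.081 × 95.6) / 0.919 = (64.9054 − 7.7436) / 0.919 = 57.1618 / 0.919 = 62.200

62.2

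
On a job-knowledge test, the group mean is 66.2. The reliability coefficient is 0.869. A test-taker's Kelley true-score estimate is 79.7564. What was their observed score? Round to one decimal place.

T̂ = ρX + (1 − ρ)μ  ⇒  X = (T̂ − (1 − ρ)μ) / ρ
X = (79.7564 − 0.131 × 66.2) / 0.869 = (79.7564 − 8.6722) / 0.869 = 71.0842 / 0.869 = 81.800

81.8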